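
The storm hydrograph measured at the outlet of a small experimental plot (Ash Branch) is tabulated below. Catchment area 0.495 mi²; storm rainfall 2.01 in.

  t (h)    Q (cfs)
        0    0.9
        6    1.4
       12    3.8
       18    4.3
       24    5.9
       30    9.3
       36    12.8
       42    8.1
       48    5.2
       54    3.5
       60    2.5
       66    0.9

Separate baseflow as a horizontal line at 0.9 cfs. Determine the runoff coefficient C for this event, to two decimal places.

C ≈ 0.45

ΣQ_DR = 47.80 cfs; V = ΣQ_DR·Δt = 1.032 × 10^6 ft³.
Runoff depth d = V / A = 0.8978 in.
C = d / P = 0.8978 / 2.01 = 0.45.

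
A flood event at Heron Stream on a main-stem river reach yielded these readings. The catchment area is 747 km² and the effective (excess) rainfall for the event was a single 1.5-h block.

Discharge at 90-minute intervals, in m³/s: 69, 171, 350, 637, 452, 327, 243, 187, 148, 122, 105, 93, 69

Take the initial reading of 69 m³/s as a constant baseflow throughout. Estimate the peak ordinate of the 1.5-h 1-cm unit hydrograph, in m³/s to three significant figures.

Direct runoff: 0.0, 102.0, 281.0, 568.0, 383.0, 258.0, 174.0, 118.0, 79.0, 53.0, 36.0, 24.0, 0.0 m³/s; ΣQ_DR = 2076 m³/s, peak = 568.0 m³/s.
Runoff depth d = ΣQ_DR·Δt / A = 2076 × 5400 / (747 km²) = 15.01 mm.
The 1-cm UH is the DRH scaled by (10 mm)/d, so U_p = 568.0 × 10/15.01 = 378 m³/s.

U_p ≈ 378 m³/s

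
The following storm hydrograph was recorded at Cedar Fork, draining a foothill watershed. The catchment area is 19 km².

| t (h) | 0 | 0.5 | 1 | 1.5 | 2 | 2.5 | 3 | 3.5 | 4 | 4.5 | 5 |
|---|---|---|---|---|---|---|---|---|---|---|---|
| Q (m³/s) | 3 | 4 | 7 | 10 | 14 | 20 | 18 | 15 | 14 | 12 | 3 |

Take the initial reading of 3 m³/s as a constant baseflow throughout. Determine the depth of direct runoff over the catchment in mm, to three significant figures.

Direct runoff: 0.0, 1.0, 4.0, 7.0, 11.0, 17.0, 15.0, 12.0, 11.0, 9.0, 0.0 m³/s; ΣQ_DR = 87.00 m³/s.
V = ΣQ_DR · Δt = 87.00 × 1800 s = 1.566 × 10^5 m³.
Over A = 19 km², depth = V / A = 8.24 mm.

d ≈ 8.24 mm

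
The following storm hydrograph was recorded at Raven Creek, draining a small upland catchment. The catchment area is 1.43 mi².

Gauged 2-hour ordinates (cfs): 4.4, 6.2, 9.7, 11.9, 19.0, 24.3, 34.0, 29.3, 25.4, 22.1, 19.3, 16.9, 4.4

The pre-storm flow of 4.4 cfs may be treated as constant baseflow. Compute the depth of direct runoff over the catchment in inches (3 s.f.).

d ≈ 0.368 in

Direct runoff: 0.0, 1.8, 5.3, 7.5, 14.6, 19.9, 29.6, 24.9, 21.0, 17.7, 14.9, 12.5, 0.0 cfs; ΣQ_DR = 169.7 cfs.
V = ΣQ_DR · Δt = 169.7 × 7200 s = 1.222 × 10^6 ft³.
Over A = 1.43 mi², depth = V / A = 0.368 in.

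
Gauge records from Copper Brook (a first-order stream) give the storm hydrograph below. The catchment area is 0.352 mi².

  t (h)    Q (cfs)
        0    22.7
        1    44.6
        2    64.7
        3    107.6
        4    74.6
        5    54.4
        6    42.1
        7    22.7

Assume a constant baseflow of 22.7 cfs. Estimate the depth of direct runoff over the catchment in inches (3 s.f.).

d ≈ 1.11 in

Direct runoff: 0.0, 21.9, 42.0, 84.9, 51.9, 31.7, 19.4, 0.0 cfs; ΣQ_DR = 251.8 cfs.
V = ΣQ_DR · Δt = 251.8 × 3600 s = 9.065 × 10^5 ft³.
Over A = 0.352 mi², depth = V / A = 1.11 in.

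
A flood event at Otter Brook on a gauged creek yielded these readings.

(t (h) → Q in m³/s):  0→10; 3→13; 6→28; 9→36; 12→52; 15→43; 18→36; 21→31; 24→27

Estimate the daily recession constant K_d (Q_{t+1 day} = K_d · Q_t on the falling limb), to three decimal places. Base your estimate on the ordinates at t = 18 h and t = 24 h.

K_d ≈ 0.316

Between t = 18 h and t = 24 h the flow falls from 36 to 27 m³/s over 2×3 h = 6 h.
Per-interval ratio K = (27/36)^(1/2) = 0.8660; K_d = K^(24/3) = 0.316.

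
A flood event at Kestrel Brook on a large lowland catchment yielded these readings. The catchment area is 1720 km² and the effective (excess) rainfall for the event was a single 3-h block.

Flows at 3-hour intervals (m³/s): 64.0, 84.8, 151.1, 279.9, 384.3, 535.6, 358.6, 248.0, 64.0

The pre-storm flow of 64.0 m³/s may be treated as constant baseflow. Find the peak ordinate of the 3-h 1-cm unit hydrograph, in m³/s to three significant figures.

U_p ≈ 471 m³/s

Direct runoff: 0.0, 20.8, 87.1, 215.9, 320.3, 471.6, 294.6, 184.0, 0.0 m³/s; ΣQ_DR = 1594 m³/s, peak = 471.6 m³/s.
Runoff depth d = ΣQ_DR·Δt / A = 1594 × 10800 / (1720 km²) = 10.01 mm.
The 1-cm UH is the DRH scaled by (10 mm)/d, so U_p = 471.6 × 10/10.01 = 471 m³/s.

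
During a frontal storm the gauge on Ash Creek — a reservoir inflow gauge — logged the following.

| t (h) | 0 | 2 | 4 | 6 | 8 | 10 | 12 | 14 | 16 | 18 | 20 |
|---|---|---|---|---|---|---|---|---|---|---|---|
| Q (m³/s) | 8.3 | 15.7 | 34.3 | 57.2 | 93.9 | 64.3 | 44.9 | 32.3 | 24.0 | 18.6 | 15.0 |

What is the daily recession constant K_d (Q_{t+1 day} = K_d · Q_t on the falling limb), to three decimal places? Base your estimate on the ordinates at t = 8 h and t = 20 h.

Between t = 8 h and t = 20 h the flow falls from 93.9 to 15.0 m³/s over 6×2 h = 12 h.
Per-interval ratio K = (15.0/93.9)^(1/6) = 0.7366; K_d = K^(24/2) = 0.026.

K_d ≈ 0.026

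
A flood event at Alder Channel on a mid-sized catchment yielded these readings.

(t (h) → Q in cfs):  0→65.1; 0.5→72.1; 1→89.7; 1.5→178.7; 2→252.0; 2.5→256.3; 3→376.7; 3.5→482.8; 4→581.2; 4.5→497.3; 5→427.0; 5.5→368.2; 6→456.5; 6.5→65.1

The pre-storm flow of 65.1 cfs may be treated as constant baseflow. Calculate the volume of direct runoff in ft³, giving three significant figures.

Direct-runoff ordinates (Q − Q_b): 0.0, 7.0, 24.6, 113.6, 186.9, 191.2, 311.6, 417.7, 516.1, 432.2, 361.9, 303.1, 391.4, 0.0 cfs.
ΣQ_DR = 3257 cfs.
With Δt = 0.5 h = 1800 s, V = ΣQ_DR · Δt = 3257 × 1800 = 5.86 × 10^6 ft³.

V ≈ 5.86 × 10^6 ft³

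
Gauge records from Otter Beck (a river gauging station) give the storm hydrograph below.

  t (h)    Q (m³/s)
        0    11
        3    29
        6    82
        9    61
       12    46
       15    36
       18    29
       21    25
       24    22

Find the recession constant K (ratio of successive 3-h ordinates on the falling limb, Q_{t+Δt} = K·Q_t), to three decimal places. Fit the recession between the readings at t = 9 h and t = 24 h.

Using the recession-limb readings at t = 9 h and t = 24 h: Q falls from 61 to 22 m³/s over 5 intervals.
K = (Q₂/Q₁)^(1/5) = (22/61)^(1/5) = 0.815.

K ≈ 0.815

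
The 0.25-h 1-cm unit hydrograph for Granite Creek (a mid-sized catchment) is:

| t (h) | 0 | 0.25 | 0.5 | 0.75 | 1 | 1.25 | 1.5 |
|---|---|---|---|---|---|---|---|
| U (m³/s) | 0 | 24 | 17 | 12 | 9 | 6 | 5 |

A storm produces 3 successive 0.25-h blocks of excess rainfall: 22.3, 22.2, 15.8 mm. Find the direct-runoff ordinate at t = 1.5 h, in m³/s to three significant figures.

Q ≈ 38.7 m³/s

By discrete convolution, Q_j = Σ (P_i / 10 mm) · U_{j−i}.
At t = 1.5 h (j=6): Q = (22.3/10)·5 + (22.2/10)·6 + (15.8/10)·9 = 38.7 m³/s.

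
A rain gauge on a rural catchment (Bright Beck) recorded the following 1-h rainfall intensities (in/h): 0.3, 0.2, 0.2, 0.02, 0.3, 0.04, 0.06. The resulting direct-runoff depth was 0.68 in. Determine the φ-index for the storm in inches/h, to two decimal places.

Only the 4 blocks with intensity above φ contribute runoff: 0.3, 0.2, 0.2, 0.3 in/h.
Σ(I−φ)·Δt = d  ⇒  (0.3+0.2+0.2+0.3 − 4φ)·1 = 0.68
φ = (1.000 − 0.68/1) / 4 = 0.08 in/h.

φ ≈ 0.08 in/h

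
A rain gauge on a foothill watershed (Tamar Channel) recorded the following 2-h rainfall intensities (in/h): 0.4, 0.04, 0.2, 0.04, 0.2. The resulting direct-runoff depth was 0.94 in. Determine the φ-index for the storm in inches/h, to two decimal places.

Only the 3 blocks with intensity above φ contribute runoff: 0.4, 0.2, 0.2 in/h.
Σ(I−φ)·Δt = d  ⇒  (0.4+0.2+0.2 − 3φ)·2 = 0.94
φ = (0.8000 − 0.94/2) / 3 = 0.11 in/h.

φ ≈ 0.11 in/h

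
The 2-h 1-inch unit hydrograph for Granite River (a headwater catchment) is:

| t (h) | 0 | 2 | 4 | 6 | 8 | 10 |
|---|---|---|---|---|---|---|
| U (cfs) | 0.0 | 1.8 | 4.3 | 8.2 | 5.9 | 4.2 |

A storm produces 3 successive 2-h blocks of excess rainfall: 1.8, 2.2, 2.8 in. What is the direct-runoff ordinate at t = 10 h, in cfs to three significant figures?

By discrete convolution, Q_j = Σ (P_i / 1 in) · U_{j−i}.
At t = 10 h (j=5): Q = (1.8/1)·4.2 + (2.2/1)·5.9 + (2.8/1)·8.2 = 43.5 cfs.

Q ≈ 43.5 cfs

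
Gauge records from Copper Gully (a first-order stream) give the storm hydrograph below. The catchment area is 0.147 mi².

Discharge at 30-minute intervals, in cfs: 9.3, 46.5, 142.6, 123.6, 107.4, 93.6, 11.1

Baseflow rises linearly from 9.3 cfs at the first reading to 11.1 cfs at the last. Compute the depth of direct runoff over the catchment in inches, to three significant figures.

Direct runoff: 0.00, 36.90, 132.70, 113.40, 96.90, 82.80, 0.00 cfs; ΣQ_DR = 462.7 cfs.
V = ΣQ_DR · Δt = 462.7 × 1800 s = 8.329 × 10^5 ft³.
Over A = 0.147 mi², depth = V / A = 2.44 in.

d ≈ 2.44 in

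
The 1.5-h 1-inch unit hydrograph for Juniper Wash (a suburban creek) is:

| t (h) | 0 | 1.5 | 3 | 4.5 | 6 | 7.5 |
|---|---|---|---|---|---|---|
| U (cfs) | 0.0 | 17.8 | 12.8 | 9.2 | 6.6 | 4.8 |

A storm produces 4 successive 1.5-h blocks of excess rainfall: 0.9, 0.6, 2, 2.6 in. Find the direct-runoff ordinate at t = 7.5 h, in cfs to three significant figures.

By discrete convolution, Q_j = Σ (P_i / 1 in) · U_{j−i}.
At t = 7.5 h (j=5): Q = (0.9/1)·4.8 + (0.6/1)·6.6 + (2/1)·9.2 + (2.6/1)·12.8 = 60.0 cfs.

Q ≈ 60.0 cfs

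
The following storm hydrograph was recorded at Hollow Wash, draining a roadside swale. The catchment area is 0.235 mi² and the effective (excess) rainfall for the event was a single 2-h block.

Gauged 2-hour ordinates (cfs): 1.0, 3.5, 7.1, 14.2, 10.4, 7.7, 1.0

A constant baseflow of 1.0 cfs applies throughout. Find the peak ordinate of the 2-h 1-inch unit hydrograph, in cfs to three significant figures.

U_p ≈ 26.4 cfs

Direct runoff: 0.0, 2.5, 6.1, 13.2, 9.4, 6.7, 0.0 cfs; ΣQ_DR = 37.90 cfs, peak = 13.2 cfs.
Runoff depth d = ΣQ_DR·Δt / A = 37.90 × 7200 / (0.235 mi²) = 0.4998 in.
The 1-inch UH is the DRH scaled by (1 in)/d, so U_p = 13.2 × 1/0.4998 = 26.4 cfs.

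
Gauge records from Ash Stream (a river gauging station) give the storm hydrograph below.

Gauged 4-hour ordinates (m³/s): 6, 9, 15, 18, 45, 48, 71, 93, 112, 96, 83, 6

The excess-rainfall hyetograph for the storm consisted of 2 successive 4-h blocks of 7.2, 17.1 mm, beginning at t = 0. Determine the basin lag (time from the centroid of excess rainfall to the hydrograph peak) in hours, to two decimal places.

t_L ≈ 27.19 h

Centroid of excess rainfall: t_c = Σ P_i·t̄_i / ΣP_i = 4.8148 h (block centres at 2, 6 h).
Hydrograph peak occurs at t = 32 h, so basin lag t_L = 32 − 4.8148 = 27.19 h.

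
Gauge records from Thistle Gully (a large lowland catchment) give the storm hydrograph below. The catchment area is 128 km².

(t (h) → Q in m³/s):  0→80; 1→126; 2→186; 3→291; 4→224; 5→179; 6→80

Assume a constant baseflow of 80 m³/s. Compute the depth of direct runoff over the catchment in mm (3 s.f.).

Direct runoff: 0.0, 46.0, 106.0, 211.0, 144.0, 99.0, 0.0 m³/s; ΣQ_DR = 606.0 m³/s.
V = ΣQ_DR · Δt = 606.0 × 3600 s = 2.182 × 10^6 m³.
Over A = 128 km², depth = V / A = 17.0 mm.

d ≈ 17.0 mm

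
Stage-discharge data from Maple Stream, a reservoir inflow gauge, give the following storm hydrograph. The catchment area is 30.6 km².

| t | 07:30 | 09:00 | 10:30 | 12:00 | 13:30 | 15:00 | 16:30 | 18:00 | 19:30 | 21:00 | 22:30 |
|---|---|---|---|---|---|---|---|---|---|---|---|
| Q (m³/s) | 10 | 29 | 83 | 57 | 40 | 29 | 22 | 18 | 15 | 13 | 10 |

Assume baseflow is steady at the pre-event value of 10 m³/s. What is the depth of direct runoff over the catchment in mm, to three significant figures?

d ≈ 38.1 mm

Direct runoff: 0.0, 19.0, 73.0, 47.0, 30.0, 19.0, 12.0, 8.0, 5.0, 3.0, 0.0 m³/s; ΣQ_DR = 216.0 m³/s.
V = ΣQ_DR · Δt = 216.0 × 5400 s = 1.166 × 10^6 m³.
Over A = 30.6 km², depth = V / A = 38.1 mm.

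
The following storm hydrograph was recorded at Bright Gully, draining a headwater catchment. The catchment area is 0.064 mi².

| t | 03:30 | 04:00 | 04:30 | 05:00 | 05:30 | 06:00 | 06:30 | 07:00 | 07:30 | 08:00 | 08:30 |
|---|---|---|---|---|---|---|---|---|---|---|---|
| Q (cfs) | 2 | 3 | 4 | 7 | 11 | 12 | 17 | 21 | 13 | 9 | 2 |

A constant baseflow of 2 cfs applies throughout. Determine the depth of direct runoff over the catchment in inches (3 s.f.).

d ≈ 0.956 in

Direct runoff: 0.0, 1.0, 2.0, 5.0, 9.0, 10.0, 15.0, 19.0, 11.0, 7.0, 0.0 cfs; ΣQ_DR = 79.00 cfs.
V = ΣQ_DR · Δt = 79.00 × 1800 s = 1.422 × 10^5 ft³.
Over A = 0.064 mi², depth = V / A = 0.956 in.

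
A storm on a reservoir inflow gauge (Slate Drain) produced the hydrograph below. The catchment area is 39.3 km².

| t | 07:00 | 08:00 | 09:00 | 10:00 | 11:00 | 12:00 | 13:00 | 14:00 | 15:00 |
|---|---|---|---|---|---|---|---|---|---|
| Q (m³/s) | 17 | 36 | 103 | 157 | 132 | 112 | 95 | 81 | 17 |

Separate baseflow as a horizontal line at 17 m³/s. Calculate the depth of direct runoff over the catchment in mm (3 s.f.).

Direct runoff: 0.0, 19.0, 86.0, 140.0, 115.0, 95.0, 78.0, 64.0, 0.0 m³/s; ΣQ_DR = 597.0 m³/s.
V = ΣQ_DR · Δt = 597.0 × 3600 s = 2.149 × 10^6 m³.
Over A = 39.3 km², depth = V / A = 54.7 mm.

d ≈ 54.7 mm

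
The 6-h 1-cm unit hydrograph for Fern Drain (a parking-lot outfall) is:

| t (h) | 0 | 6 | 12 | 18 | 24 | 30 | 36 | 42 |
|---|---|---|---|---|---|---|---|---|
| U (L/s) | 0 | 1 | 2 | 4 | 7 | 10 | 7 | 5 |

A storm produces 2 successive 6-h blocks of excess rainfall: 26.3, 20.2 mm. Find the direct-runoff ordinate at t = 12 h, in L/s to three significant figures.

By discrete convolution, Q_j = Σ (P_i / 10 mm) · U_{j−i}.
At t = 12 h (j=2): Q = (26.3/10)·2 + (20.2/10)·1 = 7.28 L/s.

Q ≈ 7.28 L/s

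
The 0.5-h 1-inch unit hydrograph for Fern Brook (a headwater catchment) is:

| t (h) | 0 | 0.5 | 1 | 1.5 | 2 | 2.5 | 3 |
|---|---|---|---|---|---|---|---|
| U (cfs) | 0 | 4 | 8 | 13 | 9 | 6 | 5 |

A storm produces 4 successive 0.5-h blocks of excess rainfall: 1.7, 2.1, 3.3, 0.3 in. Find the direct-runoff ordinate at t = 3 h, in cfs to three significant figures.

Q ≈ 54.7 cfs

By discrete convolution, Q_j = Σ (P_i / 1 in) · U_{j−i}.
At t = 3 h (j=6): Q = (1.7/1)·5 + (2.1/1)·6 + (3.3/1)·9 + (0.3/1)·13 = 54.7 cfs.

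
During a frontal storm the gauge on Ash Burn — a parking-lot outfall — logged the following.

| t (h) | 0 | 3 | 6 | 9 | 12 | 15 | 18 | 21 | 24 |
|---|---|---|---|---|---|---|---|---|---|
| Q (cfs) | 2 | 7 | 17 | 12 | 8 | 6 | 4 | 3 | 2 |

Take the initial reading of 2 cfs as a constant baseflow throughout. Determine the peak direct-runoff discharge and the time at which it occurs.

Subtracting baseflow gives direct-runoff ordinates: 0.0, 5.0, 15.0, 10.0, 6.0, 4.0, 2.0, 1.0, 0.0 cfs.
The maximum is 15.0 cfs, occurring at the reading for t = 6 h.

Q_p = 15.0 cfs at t = 6 h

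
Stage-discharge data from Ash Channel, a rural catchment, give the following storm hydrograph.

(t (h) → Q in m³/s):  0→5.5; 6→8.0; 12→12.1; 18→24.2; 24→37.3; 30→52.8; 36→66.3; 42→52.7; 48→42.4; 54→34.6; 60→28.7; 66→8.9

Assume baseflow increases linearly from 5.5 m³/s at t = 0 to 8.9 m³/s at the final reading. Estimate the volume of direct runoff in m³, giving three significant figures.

Direct-runoff ordinates (Q − Q_b): 0.00, 2.19, 5.98, 17.77, 30.56, 45.75, 58.95, 45.04, 34.43, 26.32, 20.11, 0.00 m³/s.
ΣQ_DR = 287.1 m³/s.
With Δt = 6 h = 21600 s, V = ΣQ_DR · Δt = 287.1 × 21600 = 6.20 × 10^6 m³.

V ≈ 6.20 × 10^6 m³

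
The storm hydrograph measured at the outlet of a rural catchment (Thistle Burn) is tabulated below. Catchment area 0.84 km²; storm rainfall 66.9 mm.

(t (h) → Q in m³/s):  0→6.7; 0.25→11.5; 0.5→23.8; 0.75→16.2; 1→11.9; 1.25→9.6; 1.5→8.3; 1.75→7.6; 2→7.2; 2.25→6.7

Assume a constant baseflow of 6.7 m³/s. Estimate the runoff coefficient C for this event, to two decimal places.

C ≈ 0.68

ΣQ_DR = 42.50 m³/s; V = ΣQ_DR·Δt = 38250 m³.
Runoff depth d = V / A = 45.54 mm.
C = d / P = 45.54 / 66.9 = 0.68.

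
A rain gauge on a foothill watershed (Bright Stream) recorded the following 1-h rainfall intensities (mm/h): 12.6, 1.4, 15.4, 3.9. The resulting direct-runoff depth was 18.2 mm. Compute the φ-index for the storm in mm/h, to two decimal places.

Only the 2 blocks with intensity above φ contribute runoff: 12.6, 15.4 mm/h.
Σ(I−φ)·Δt = d  ⇒  (12.6+15.4 − 2φ)·1 = 18.2
φ = (28.00 − 18.2/1) / 2 = 4.90 mm/h.

φ ≈ 4.90 mm/h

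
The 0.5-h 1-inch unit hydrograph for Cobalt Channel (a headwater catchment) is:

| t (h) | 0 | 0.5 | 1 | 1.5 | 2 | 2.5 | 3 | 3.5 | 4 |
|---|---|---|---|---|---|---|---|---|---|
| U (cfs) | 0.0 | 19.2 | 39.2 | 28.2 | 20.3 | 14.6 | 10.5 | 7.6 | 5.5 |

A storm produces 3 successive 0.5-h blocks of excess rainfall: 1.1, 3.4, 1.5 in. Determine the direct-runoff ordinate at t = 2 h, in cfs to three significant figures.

Q ≈ 177 cfs

By discrete convolution, Q_j = Σ (P_i / 1 in) · U_{j−i}.
At t = 2 h (j=4): Q = (1.1/1)·20.3 + (3.4/1)·28.2 + (1.5/1)·39.2 = 177 cfs.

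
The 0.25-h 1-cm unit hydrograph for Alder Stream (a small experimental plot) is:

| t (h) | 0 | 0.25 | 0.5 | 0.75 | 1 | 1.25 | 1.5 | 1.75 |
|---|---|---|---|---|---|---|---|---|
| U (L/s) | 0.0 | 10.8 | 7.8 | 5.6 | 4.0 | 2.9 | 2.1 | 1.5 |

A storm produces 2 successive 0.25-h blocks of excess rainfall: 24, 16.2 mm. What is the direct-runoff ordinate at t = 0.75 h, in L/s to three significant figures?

Q ≈ 26.1 L/s

By discrete convolution, Q_j = Σ (P_i / 10 mm) · U_{j−i}.
At t = 0.75 h (j=3): Q = (24/10)·5.6 + (16.2/10)·7.8 = 26.1 L/s.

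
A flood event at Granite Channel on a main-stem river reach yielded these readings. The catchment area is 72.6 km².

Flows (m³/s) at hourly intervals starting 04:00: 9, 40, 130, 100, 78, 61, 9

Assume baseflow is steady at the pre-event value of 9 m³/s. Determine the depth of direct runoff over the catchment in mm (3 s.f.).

Direct runoff: 0.0, 31.0, 121.0, 91.0, 69.0, 52.0, 0.0 m³/s; ΣQ_DR = 364.0 m³/s.
V = ΣQ_DR · Δt = 364.0 × 3600 s = 1.310 × 10^6 m³.
Over A = 72.6 km², depth = V / A = 18.0 mm.

d ≈ 18.0 mm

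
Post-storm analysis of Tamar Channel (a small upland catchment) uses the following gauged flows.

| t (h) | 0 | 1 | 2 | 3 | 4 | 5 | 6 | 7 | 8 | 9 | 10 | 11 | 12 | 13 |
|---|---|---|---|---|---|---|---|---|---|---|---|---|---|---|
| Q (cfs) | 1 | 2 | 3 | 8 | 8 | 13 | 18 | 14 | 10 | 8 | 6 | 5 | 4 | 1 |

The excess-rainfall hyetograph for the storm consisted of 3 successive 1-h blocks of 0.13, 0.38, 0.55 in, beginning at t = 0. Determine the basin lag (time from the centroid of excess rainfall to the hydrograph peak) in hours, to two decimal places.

Centroid of excess rainfall: t_c = Σ P_i·t̄_i / ΣP_i = 1.8962 h (block centres at 0.5, 1.5, 2.5 h).
Hydrograph peak occurs at t = 6 h, so basin lag t_L = 6 − 1.8962 = 4.10 h.

t_L ≈ 4.10 h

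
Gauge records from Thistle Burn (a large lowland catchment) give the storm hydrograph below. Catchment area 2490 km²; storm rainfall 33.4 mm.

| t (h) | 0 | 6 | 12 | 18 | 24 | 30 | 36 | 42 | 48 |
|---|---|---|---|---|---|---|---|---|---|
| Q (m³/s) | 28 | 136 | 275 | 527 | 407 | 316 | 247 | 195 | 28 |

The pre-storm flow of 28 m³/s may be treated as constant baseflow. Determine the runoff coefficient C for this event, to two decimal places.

ΣQ_DR = 1907 m³/s; V = ΣQ_DR·Δt = 4.119 × 10^7 m³.
Runoff depth d = V / A = 16.54 mm.
C = d / P = 16.54 / 33.4 = 0.50.

C ≈ 0.50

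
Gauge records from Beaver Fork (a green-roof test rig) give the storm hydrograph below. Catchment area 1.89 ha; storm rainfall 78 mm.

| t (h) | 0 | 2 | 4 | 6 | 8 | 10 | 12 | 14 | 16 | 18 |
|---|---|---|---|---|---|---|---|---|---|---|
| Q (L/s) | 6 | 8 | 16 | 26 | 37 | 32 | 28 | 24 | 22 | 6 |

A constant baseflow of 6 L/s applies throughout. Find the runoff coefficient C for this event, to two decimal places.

ΣQ_DR = 145.0 L/s; V = ΣQ_DR·Δt = 1.044 × 10^6 L.
Runoff depth d = V / A = 55.24 mm.
C = d / P = 55.24 / 78 = 0.71.

C ≈ 0.71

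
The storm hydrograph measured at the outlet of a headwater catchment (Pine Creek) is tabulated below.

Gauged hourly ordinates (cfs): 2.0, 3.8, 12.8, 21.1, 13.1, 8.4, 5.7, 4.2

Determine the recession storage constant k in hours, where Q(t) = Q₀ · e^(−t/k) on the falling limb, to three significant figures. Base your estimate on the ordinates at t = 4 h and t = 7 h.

On the falling limb, Q drops from 13.1 to 4.2 cfs between t = 4 h and t = 7 h (Δt = 3 h).
k = −Δt / ln(Q₂/Q₁) = −3 / ln(4.2/13.1) = 2.64 h.

k ≈ 2.64 h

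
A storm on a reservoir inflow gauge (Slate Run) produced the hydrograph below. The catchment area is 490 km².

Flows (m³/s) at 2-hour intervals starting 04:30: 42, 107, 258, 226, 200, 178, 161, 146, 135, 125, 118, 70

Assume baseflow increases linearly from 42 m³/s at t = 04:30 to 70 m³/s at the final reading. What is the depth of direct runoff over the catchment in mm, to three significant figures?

d ≈ 16.1 mm

Direct runoff: 0.00, 62.45, 210.91, 176.36, 147.82, 123.27, 103.73, 86.18, 72.64, 60.09, 50.55, 0.00 m³/s; ΣQ_DR = 1094 m³/s.
V = ΣQ_DR · Δt = 1094 × 7200 s = 7.877 × 10^6 m³.
Over A = 490 km², depth = V / A = 16.1 mm.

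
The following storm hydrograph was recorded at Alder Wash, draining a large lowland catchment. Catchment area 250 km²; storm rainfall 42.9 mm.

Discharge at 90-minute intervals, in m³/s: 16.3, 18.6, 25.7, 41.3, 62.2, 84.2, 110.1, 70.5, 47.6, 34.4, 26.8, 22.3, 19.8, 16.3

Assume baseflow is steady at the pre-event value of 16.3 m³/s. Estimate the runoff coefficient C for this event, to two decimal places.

ΣQ_DR = 367.9 m³/s; V = ΣQ_DR·Δt = 1.987 × 10^6 m³.
Runoff depth d = V / A = 7.947 mm.
C = d / P = 7.947 / 42.9 = 0.19.

C ≈ 0.19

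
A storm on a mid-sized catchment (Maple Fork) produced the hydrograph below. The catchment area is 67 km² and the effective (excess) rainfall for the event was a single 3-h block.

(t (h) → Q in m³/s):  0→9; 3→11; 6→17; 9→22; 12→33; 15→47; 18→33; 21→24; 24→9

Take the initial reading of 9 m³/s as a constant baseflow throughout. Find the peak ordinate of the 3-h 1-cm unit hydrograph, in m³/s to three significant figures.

Direct runoff: 0.0, 2.0, 8.0, 13.0, 24.0, 38.0, 24.0, 15.0, 0.0 m³/s; ΣQ_DR = 124.0 m³/s, peak = 38.0 m³/s.
Runoff depth d = ΣQ_DR·Δt / A = 124.0 × 10800 / (67 km²) = 19.99 mm.
The 1-cm UH is the DRH scaled by (10 mm)/d, so U_p = 38.0 × 10/19.99 = 19.0 m³/s.

U_p ≈ 19.0 m³/s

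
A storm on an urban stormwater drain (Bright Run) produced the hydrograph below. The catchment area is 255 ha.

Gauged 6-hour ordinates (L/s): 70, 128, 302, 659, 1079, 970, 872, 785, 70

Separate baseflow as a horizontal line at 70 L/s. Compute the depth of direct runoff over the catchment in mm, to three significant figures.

d ≈ 36.5 mm

Direct runoff: 0.0, 58.0, 232.0, 589.0, 1009.0, 900.0, 802.0, 715.0, 0.0 L/s; ΣQ_DR = 4305 L/s.
V = ΣQ_DR · Δt = 4305 × 21600 s = 9.299 × 10^7 L.
Over A = 255 ha, depth = V / A = 36.5 mm.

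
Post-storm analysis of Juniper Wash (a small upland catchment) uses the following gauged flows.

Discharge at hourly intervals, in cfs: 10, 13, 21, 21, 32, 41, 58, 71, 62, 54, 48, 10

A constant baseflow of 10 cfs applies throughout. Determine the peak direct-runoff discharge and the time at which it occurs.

Subtracting baseflow gives direct-runoff ordinates: 0.0, 3.0, 11.0, 11.0, 22.0, 31.0, 48.0, 61.0, 52.0, 44.0, 38.0, 0.0 cfs.
The maximum is 61.0 cfs, occurring at the reading for t = 7 h.

Q_p = 61.0 cfs at t = 7 h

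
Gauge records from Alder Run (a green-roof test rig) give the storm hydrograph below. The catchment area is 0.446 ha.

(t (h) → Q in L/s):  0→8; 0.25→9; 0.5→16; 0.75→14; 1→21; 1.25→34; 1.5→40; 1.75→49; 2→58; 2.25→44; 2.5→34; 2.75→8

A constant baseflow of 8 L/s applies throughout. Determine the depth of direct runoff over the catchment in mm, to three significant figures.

d ≈ 48.2 mm

Direct runoff: 0.0, 1.0, 8.0, 6.0, 13.0, 26.0, 32.0, 41.0, 50.0, 36.0, 26.0, 0.0 L/s; ΣQ_DR = 239.0 L/s.
V = ΣQ_DR · Δt = 239.0 × 900 s = 2.151 × 10^5 L.
Over A = 0.446 ha, depth = V / A = 48.2 mm.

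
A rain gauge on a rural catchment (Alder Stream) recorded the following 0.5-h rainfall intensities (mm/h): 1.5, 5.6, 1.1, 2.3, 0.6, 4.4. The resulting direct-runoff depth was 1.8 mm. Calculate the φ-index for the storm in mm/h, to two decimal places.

Only the 2 blocks with intensity above φ contribute runoff: 5.6, 4.4 mm/h.
Σ(I−φ)·Δt = d  ⇒  (5.6+4.4 − 2φ)·0.5 = 1.8
φ = (10.00 − 1.8/0.5) / 2 = 3.20 mm/h.

φ ≈ 3.20 mm/h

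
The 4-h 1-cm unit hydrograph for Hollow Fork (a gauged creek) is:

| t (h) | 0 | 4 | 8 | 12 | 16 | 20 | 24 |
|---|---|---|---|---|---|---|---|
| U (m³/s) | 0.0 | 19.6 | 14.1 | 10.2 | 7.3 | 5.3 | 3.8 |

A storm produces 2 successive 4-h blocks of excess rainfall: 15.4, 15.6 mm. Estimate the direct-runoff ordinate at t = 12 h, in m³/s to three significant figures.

By discrete convolution, Q_j = Σ (P_i / 10 mm) · U_{j−i}.
At t = 12 h (j=3): Q = (15.4/10)·10.2 + (15.6/10)·14.1 = 37.7 m³/s.

Q ≈ 37.7 m³/s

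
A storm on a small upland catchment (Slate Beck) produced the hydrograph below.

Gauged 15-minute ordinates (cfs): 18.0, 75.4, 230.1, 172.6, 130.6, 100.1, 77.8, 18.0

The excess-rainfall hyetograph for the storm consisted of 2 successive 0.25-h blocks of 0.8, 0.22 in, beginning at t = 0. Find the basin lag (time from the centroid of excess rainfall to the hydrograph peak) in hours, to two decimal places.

t_L ≈ 0.32 h

Centroid of excess rainfall: t_c = Σ P_i·t̄_i / ΣP_i = 0.1789 h (block centres at 0.125, 0.375 h).
Hydrograph peak occurs at t = 0.5 h, so basin lag t_L = 0.5 − 0.1789 = 0.32 h.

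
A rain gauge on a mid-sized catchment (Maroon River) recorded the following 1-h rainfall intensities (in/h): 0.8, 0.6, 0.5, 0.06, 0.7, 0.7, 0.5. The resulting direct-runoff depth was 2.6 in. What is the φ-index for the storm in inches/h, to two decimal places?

Only the 6 blocks with intensity above φ contribute runoff: 0.8, 0.6, 0.5, 0.7, 0.7, 0.5 in/h.
Σ(I−φ)·Δt = d  ⇒  (0.8+0.6+0.5+0.7+0.7+0.5 − 6φ)·1 = 2.6
φ = (3.800 − 2.6/1) / 6 = 0.20 in/h.

φ ≈ 0.20 in/h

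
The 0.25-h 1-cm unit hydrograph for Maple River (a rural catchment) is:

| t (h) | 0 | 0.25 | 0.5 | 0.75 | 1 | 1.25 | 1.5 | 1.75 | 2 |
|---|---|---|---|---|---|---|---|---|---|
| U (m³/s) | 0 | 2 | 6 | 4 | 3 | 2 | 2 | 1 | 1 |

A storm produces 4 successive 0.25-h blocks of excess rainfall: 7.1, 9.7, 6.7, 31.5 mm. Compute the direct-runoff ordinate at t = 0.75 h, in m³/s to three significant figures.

Q ≈ 10.0 m³/s

By discrete convolution, Q_j = Σ (P_i / 10 mm) · U_{j−i}.
At t = 0.75 h (j=3): Q = (7.1/10)·4 + (9.7/10)·6 + (6.7/10)·2 + (31.5/10)·0 = 10.0 m³/s.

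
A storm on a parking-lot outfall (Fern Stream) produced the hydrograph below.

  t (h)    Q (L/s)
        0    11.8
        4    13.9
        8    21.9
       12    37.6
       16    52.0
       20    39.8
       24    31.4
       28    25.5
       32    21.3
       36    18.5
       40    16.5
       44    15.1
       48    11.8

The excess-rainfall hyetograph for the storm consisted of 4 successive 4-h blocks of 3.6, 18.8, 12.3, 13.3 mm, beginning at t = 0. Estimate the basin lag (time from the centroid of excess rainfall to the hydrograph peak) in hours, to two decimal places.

Centroid of excess rainfall: t_c = Σ P_i·t̄_i / ΣP_i = 8.9417 h (block centres at 2, 6, 10, 14 h).
Hydrograph peak occurs at t = 16 h, so basin lag t_L = 16 − 8.9417 = 7.06 h.

t_L ≈ 7.06 h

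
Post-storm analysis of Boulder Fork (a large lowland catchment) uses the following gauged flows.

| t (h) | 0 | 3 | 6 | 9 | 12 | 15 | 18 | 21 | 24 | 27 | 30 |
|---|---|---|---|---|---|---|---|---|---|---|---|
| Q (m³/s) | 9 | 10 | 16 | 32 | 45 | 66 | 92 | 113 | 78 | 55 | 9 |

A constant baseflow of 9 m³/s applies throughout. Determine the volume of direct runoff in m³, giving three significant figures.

Direct-runoff ordinates (Q − Q_b): 0.0, 1.0, 7.0, 23.0, 36.0, 57.0, 83.0, 104.0, 69.0, 46.0, 0.0 m³/s.
ΣQ_DR = 426.0 m³/s.
With Δt = 3 h = 10800 s, V = ΣQ_DR · Δt = 426.0 × 10800 = 4.60 × 10^6 m³.

V ≈ 4.60 × 10^6 m³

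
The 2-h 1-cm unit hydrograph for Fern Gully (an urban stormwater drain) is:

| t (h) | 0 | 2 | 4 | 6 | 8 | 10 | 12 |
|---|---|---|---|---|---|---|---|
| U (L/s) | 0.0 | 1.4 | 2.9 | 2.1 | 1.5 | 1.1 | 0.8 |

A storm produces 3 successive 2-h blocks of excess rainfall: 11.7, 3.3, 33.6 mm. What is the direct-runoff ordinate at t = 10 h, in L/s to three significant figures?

Q ≈ 8.84 L/s

By discrete convolution, Q_j = Σ (P_i / 10 mm) · U_{j−i}.
At t = 10 h (j=5): Q = (11.7/10)·1.1 + (3.3/10)·1.5 + (33.6/10)·2.1 = 8.84 L/s.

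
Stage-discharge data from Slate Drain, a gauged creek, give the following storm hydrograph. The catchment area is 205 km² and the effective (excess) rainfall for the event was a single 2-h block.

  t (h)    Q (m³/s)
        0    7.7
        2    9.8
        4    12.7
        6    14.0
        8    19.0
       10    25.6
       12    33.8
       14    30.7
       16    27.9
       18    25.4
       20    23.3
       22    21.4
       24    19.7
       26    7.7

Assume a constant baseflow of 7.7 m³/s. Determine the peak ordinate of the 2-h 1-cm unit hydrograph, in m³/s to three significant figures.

Direct runoff: 0.0, 2.1, 5.0, 6.3, 11.3, 17.9, 26.1, 23.0, 20.2, 17.7, 15.6, 13.7, 12.0, 0.0 m³/s; ΣQ_DR = 170.9 m³/s, peak = 26.1 m³/s.
Runoff depth d = ΣQ_DR·Δt / A = 170.9 × 7200 / (205 km²) = 6.002 mm.
The 1-cm UH is the DRH scaled by (10 mm)/d, so U_p = 26.1 × 10/6.002 = 43.5 m³/s.

U_p ≈ 43.5 m³/s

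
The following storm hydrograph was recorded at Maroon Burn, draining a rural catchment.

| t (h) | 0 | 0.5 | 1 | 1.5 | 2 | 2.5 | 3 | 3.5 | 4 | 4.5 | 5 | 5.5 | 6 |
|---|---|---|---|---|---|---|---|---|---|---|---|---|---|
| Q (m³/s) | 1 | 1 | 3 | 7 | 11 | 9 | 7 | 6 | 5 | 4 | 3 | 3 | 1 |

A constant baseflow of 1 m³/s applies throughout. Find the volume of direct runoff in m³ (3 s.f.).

V ≈ 86400 m³

Direct-runoff ordinates (Q − Q_b): 0.0, 0.0, 2.0, 6.0, 10.0, 8.0, 6.0, 5.0, 4.0, 3.0, 2.0, 2.0, 0.0 m³/s.
ΣQ_DR = 48.00 m³/s.
With Δt = 0.5 h = 1800 s, V = ΣQ_DR · Δt = 48.00 × 1800 = 86400 m³.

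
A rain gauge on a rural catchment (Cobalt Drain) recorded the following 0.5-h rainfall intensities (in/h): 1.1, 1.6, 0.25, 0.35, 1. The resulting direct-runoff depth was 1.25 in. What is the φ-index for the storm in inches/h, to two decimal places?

Only the 3 blocks with intensity above φ contribute runoff: 1.1, 1.6, 1 in/h.
Σ(I−φ)·Δt = d  ⇒  (1.1+1.6+1 − 3φ)·0.5 = 1.25
φ = (3.700 − 1.25/0.5) / 3 = 0.40 in/h.

φ ≈ 0.40 in/h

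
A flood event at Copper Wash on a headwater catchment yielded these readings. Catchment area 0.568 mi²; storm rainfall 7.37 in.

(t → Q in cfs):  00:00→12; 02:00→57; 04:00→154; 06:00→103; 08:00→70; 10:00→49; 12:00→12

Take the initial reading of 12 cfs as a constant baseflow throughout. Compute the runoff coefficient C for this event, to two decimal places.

ΣQ_DR = 373.0 cfs; V = ΣQ_DR·Δt = 2.686 × 10^6 ft³.
Runoff depth d = V / A = 2.035 in.
C = d / P = 2.035 / 7.37 = 0.28.

C ≈ 0.28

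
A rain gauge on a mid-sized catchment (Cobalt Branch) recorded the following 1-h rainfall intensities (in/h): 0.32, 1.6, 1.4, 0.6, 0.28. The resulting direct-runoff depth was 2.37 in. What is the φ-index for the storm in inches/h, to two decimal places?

φ ≈ 0.41 in/h

Only the 3 blocks with intensity above φ contribute runoff: 1.6, 1.4, 0.6 in/h.
Σ(I−φ)·Δt = d  ⇒  (1.6+1.4+0.6 − 3φ)·1 = 2.37
φ = (3.600 − 2.37/1) / 3 = 0.41 in/h.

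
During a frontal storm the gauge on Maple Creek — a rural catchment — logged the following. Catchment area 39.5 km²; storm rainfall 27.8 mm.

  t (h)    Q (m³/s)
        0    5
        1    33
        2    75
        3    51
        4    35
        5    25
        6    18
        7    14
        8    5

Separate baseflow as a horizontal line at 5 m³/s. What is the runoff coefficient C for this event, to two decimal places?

ΣQ_DR = 216.0 m³/s; V = ΣQ_DR·Δt = 7.776 × 10^5 m³.
Runoff depth d = V / A = 19.69 mm.
C = d / P = 19.69 / 27.8 = 0.71.

C ≈ 0.71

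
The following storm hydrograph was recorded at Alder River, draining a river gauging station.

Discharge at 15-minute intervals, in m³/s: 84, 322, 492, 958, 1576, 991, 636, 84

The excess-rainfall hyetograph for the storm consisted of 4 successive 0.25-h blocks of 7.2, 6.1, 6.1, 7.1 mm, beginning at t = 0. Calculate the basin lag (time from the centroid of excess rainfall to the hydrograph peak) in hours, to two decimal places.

Centroid of excess rainfall: t_c = Σ P_i·t̄_i / ΣP_i = 0.4986 h (block centres at 0.125, 0.375, 0.625, 0.875 h).
Hydrograph peak occurs at t = 1 h, so basin lag t_L = 1 − 0.4986 = 0.50 h.

t_L ≈ 0.50 h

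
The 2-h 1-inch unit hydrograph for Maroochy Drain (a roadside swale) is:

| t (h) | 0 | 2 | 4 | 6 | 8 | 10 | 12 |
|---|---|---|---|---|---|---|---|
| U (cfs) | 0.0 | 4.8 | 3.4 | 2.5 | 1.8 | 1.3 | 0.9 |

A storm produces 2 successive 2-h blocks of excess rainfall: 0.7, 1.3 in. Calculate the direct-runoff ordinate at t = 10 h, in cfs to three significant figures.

Q ≈ 3.25 cfs

By discrete convolution, Q_j = Σ (P_i / 1 in) · U_{j−i}.
At t = 10 h (j=5): Q = (0.7/1)·1.3 + (1.3/1)·1.8 = 3.25 cfs.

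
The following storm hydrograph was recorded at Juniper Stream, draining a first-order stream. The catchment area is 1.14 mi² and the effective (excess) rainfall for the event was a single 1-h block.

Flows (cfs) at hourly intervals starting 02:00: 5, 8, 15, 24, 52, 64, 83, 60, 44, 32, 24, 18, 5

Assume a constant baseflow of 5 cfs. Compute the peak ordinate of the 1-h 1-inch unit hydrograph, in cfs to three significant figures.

U_p ≈ 156 cfs

Direct runoff: 0.0, 3.0, 10.0, 19.0, 47.0, 59.0, 78.0, 55.0, 39.0, 27.0, 19.0, 13.0, 0.0 cfs; ΣQ_DR = 369.0 cfs, peak = 78.0 cfs.
Runoff depth d = ΣQ_DR·Δt / A = 369.0 × 3600 / (1.14 mi²) = 0.5016 in.
The 1-inch UH is the DRH scaled by (1 in)/d, so U_p = 78.0 × 1/0.5016 = 156 cfs.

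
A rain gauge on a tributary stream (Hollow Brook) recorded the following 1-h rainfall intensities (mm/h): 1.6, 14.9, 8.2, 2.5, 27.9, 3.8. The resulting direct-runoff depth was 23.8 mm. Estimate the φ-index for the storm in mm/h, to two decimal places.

Only the 2 blocks with intensity above φ contribute runoff: 14.9, 27.9 mm/h.
Σ(I−φ)·Δt = d  ⇒  (14.9+27.9 − 2φ)·1 = 23.8
φ = (42.80 − 23.8/1) / 2 = 9.50 mm/h.

φ ≈ 9.50 mm/h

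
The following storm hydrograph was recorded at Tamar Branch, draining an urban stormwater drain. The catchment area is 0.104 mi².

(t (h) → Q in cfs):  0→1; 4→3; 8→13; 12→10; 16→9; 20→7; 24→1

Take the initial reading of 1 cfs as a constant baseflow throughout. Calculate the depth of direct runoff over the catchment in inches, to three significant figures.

Direct runoff: 0.0, 2.0, 12.0, 9.0, 8.0, 6.0, 0.0 cfs; ΣQ_DR = 37.00 cfs.
V = ΣQ_DR · Δt = 37.00 × 14400 s = 5.328 × 10^5 ft³.
Over A = 0.104 mi², depth = V / A = 2.21 in.

d ≈ 2.21 in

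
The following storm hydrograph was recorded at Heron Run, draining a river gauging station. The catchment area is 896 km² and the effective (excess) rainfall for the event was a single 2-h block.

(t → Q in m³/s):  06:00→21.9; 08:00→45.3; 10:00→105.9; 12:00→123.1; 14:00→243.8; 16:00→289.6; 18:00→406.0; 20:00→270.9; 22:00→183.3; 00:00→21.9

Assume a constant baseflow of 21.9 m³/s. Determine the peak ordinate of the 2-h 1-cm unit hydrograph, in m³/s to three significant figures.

U_p ≈ 320 m³/s

Direct runoff: 0.0, 23.4, 84.0, 101.2, 221.9, 267.7, 384.1, 249.0, 161.4, 0.0 m³/s; ΣQ_DR = 1493 m³/s, peak = 384.1 m³/s.
Runoff depth d = ΣQ_DR·Δt / A = 1493 × 7200 / (896 km²) = 11.99 mm.
The 1-cm UH is the DRH scaled by (10 mm)/d, so U_p = 384.1 × 10/11.99 = 320 m³/s.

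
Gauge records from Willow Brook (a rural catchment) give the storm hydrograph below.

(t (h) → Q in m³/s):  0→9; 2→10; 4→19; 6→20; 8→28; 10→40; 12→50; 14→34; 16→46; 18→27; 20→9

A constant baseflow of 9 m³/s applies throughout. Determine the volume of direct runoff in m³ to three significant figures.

V ≈ 1.39 × 10^6 m³

Direct-runoff ordinates (Q − Q_b): 0.0, 1.0, 10.0, 11.0, 19.0, 31.0, 41.0, 25.0, 37.0, 18.0, 0.0 m³/s.
ΣQ_DR = 193.0 m³/s.
With Δt = 2 h = 7200 s, V = ΣQ_DR · Δt = 193.0 × 7200 = 1.39 × 10^6 m³.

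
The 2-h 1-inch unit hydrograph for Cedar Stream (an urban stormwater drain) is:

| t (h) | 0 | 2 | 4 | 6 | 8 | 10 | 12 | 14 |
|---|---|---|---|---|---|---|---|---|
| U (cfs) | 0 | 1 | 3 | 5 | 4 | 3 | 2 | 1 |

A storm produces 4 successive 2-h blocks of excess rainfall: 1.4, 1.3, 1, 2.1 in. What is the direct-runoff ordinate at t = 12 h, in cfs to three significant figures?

By discrete convolution, Q_j = Σ (P_i / 1 in) · U_{j−i}.
At t = 12 h (j=6): Q = (1.4/1)·2 + (1.3/1)·3 + (1/1)·4 + (2.1/1)·5 = 21.2 cfs.

Q ≈ 21.2 cfs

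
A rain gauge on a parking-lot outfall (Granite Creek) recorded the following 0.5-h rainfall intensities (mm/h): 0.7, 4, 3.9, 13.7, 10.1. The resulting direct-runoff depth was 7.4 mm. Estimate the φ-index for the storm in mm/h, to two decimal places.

φ ≈ 4.50 mm/h

Only the 2 blocks with intensity above φ contribute runoff: 13.7, 10.1 mm/h.
Σ(I−φ)·Δt = d  ⇒  (13.7+10.1 − 2φ)·0.5 = 7.4
φ = (23.80 − 7.4/0.5) / 2 = 4.50 mm/h.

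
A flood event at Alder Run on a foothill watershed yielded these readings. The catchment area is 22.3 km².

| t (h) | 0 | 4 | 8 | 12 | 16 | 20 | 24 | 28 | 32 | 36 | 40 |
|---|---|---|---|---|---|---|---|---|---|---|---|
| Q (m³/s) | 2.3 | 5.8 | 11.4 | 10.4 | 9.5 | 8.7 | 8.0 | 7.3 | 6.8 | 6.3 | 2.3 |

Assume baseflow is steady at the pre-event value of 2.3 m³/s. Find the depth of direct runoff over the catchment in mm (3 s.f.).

d ≈ 34.5 mm

Direct runoff: 0.0, 3.5, 9.1, 8.1, 7.2, 6.4, 5.7, 5.0, 4.5, 4.0, 0.0 m³/s; ΣQ_DR = 53.50 m³/s.
V = ΣQ_DR · Δt = 53.50 × 14400 s = 7.704 × 10^5 m³.
Over A = 22.3 km², depth = V / A = 34.5 mm.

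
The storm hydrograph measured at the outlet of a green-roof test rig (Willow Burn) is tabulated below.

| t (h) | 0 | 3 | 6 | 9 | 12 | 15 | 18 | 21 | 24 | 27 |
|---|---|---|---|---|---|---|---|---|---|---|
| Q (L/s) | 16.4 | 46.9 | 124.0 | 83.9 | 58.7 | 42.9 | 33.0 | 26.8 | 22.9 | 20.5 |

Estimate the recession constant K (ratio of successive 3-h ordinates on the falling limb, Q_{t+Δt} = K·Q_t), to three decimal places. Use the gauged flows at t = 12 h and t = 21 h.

Using the recession-limb readings at t = 12 h and t = 21 h: Q falls from 58.7 to 26.8 L/s over 3 intervals.
K = (Q₂/Q₁)^(1/3) = (26.8/58.7)^(1/3) = 0.770.

K ≈ 0.770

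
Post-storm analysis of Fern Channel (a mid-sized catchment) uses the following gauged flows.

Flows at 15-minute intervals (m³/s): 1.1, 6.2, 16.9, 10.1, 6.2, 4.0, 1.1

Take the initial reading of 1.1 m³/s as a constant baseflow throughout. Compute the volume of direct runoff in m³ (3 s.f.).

V ≈ 34100 m³

Direct-runoff ordinates (Q − Q_b): 0.0, 5.1, 15.8, 9.0, 5.1, 2.9, 0.0 m³/s.
ΣQ_DR = 37.90 m³/s.
With Δt = 0.25 h = 900 s, V = ΣQ_DR · Δt = 37.90 × 900 = 34100 m³.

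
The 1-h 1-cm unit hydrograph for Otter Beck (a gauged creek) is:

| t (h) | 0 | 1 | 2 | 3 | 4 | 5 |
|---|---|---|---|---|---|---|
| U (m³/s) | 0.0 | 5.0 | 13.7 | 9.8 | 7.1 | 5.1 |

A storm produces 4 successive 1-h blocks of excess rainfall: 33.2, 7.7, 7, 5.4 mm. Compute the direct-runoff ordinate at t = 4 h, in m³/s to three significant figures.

By discrete convolution, Q_j = Σ (P_i / 10 mm) · U_{j−i}.
At t = 4 h (j=4): Q = (33.2/10)·7.1 + (7.7/10)·9.8 + (7/10)·13.7 + (5.4/10)·5.0 = 43.4 m³/s.

Q ≈ 43.4 m³/s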